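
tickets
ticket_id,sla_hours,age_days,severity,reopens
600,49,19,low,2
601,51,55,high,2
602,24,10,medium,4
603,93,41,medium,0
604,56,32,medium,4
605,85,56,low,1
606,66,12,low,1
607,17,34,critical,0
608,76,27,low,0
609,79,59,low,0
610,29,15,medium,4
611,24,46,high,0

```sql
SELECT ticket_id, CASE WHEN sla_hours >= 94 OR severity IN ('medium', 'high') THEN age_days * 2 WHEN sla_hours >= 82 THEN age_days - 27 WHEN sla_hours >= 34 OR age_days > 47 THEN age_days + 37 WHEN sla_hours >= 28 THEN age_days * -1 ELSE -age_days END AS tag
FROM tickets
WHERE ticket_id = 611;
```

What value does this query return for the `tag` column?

ticket_id = 611: sla_hours=24, age_days=46, severity=high, reopens=0.
sla_hours >= 94 OR severity IN ('medium', 'high') → true → 92

92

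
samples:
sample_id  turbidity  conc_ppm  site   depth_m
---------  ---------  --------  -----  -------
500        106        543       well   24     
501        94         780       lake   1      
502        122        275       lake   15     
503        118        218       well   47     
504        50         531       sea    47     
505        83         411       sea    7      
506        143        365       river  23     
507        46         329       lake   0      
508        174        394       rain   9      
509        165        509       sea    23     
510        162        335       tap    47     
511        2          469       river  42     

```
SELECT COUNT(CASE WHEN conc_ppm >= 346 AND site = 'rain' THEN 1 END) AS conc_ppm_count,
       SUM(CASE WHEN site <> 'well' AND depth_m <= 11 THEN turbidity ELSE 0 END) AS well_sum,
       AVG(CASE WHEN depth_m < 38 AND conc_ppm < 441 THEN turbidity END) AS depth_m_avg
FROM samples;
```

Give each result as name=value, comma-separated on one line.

[conc_ppm_count: conc_ppm >= 346 AND site = 'rain']
sample_id=500: ✗
sample_id=501: ✗
sample_id=502: ✗
sample_id=503: ✗
sample_id=504: ✗
sample_id=505: ✗
sample_id=506: ✗
sample_id=507: ✗
sample_id=508: ✓ → 1
sample_id=509: ✗
sample_id=510: ✗
sample_id=511: ✗
conc_ppm_count = COUNT(1) = 1
—
[well_sum: site <> 'well' AND depth_m <= 11]
sample_id=500: ✗
sample_id=501: ✓ → 94
sample_id=502: ✗
sample_id=503: ✗
sample_id=504: ✗
sample_id=505: ✓ → 83
sample_id=506: ✗
sample_id=507: ✓ → 46
sample_id=508: ✓ → 174
sample_id=509: ✗
sample_id=510: ✗
sample_id=511: ✗
well_sum = 94 + 83 + 46 + 174 = 397
—
[depth_m_avg: depth_m < 38 AND conc_ppm < 441]
sample_id=500: ✗
sample_id=501: ✗
sample_id=502: ✓ → 122
sample_id=503: ✗
sample_id=504: ✗
sample_id=505: ✓ → 83
sample_id=506: ✓ → 143
sample_id=507: ✓ → 46
sample_id=508: ✓ → 174
sample_id=509: ✗
sample_id=510: ✗
sample_id=511: ✗
depth_m_avg = (122 + 83 + 143 + 46 + 174) / 5 = 113.6

conc_ppm_count=1, well_sum=397, depth_m_avg=113.6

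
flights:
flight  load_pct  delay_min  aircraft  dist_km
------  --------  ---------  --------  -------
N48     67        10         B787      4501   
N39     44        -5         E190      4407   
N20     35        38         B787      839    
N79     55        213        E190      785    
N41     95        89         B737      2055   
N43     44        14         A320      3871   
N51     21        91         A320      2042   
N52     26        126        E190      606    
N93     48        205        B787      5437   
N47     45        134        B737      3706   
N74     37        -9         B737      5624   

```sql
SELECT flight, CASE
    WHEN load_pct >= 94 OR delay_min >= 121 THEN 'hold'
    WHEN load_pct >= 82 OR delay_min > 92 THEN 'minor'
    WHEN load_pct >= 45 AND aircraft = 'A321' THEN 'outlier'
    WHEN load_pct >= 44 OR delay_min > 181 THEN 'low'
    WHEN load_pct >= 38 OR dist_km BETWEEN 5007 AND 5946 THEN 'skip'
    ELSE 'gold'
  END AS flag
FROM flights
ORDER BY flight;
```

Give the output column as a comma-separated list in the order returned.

flight=N20: ELSE → gold
flight=N39: load_pct >= 44 OR delay_min > 181 → low
flight=N41: load_pct >= 94 OR delay_min >= 121 → hold
flight=N43: load_pct >= 44 OR delay_min > 181 → low
flight=N47: load_pct >= 94 OR delay_min >= 121 → hold
flight=N48: load_pct >= 44 OR delay_min > 181 → low
flight=N51: ELSE → gold
flight=N52: load_pct >= 94 OR delay_min >= 121 → hold
flight=N74: load_pct >= 38 OR dist_km BETWEEN 5007 AND 5946 → skip
flight=N79: load_pct >= 94 OR delay_min >= 121 → hold
flight=N93: load_pct >= 94 OR delay_min >= 121 → hold

gold, low, hold, low, hold, low, gold, hold, skip, hold, hold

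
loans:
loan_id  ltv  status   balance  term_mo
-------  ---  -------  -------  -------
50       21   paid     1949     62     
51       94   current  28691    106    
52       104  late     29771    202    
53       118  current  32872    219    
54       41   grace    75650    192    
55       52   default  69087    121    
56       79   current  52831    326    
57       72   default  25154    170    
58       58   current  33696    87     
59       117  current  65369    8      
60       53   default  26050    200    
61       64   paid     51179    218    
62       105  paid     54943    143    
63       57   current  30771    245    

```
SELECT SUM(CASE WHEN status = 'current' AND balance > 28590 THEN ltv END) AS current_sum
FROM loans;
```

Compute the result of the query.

loan_id=50: ✗
loan_id=51: ✓ → 94
loan_id=52: ✗
loan_id=53: ✓ → 118
loan_id=54: ✗
loan_id=55: ✗
loan_id=56: ✓ → 79
loan_id=57: ✗
loan_id=58: ✓ → 58
loan_id=59: ✓ → 117
loan_id=60: ✗
loan_id=61: ✗
loan_id=62: ✗
loan_id=63: ✓ → 57
current_sum = 94 + 118 + 79 + 58 + 117 + 57 = 523

523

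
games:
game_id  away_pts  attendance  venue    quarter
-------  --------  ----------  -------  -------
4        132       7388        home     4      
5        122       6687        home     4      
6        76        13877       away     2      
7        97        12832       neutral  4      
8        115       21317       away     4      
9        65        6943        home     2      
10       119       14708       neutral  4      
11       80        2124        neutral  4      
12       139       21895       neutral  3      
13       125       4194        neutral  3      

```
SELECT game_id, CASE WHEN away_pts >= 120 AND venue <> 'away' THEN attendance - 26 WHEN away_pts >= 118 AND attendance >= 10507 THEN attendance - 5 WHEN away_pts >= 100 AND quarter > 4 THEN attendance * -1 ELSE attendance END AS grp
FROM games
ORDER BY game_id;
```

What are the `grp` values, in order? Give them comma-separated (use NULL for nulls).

game_id=4: away_pts >= 120 AND venue <> 'away' → 7362
game_id=5: away_pts >= 120 AND venue <> 'away' → 6661
game_id=6: ELSE → 13877
game_id=7: ELSE → 12832
game_id=8: ELSE → 21317
game_id=9: ELSE → 6943
game_id=10: away_pts >= 118 AND attendance >= 10507 → 14703
game_id=11: ELSE → 2124
game_id=12: away_pts >= 120 AND venue <> 'away' → 21869
game_id=13: away_pts >= 120 AND venue <> 'away' → 4168

7362, 6661, 13877, 12832, 21317, 6943, 14703, 2124, 21869, 4168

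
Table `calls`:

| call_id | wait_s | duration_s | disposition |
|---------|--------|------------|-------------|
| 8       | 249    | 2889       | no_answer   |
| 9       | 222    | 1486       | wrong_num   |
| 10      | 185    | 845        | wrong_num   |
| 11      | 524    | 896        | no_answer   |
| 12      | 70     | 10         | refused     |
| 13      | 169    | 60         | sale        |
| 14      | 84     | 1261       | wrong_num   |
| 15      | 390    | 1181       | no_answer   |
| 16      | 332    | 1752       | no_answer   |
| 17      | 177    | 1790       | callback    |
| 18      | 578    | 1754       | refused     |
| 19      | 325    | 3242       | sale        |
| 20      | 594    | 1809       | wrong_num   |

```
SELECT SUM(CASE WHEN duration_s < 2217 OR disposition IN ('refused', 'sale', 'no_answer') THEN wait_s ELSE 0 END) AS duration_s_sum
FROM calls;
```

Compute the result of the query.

3899

call_id=8: ✓ → 249
call_id=9: ✓ → 222
call_id=10: ✓ → 185
call_id=11: ✓ → 524
call_id=12: ✓ → 70
call_id=13: ✓ → 169
call_id=14: ✓ → 84
call_id=15: ✓ → 390
call_id=16: ✓ → 332
call_id=17: ✓ → 177
call_id=18: ✓ → 578
call_id=19: ✓ → 325
call_id=20: ✓ → 594
duration_s_sum = 249 + 222 + 185 + 524 + 70 + 169 + 84 + 390 + 332 + 177 + 578 + 325 + 594 = 3899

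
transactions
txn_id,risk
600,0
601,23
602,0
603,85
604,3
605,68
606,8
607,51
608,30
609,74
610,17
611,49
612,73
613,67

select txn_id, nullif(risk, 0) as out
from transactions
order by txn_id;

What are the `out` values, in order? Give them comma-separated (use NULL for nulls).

txn_id=600: risk=0 vs 0: equal → NULL
txn_id=601: risk=23 vs 0: differ → 23
txn_id=602: risk=0 vs 0: equal → NULL
txn_id=603: risk=85 vs 0: differ → 85
txn_id=604: risk=3 vs 0: differ → 3
txn_id=605: risk=68 vs 0: differ → 68
txn_id=606: risk=8 vs 0: differ → 8
txn_id=607: risk=51 vs 0: differ → 51
txn_id=608: risk=30 vs 0: differ → 30
txn_id=609: risk=74 vs 0: differ → 74
txn_id=610: risk=17 vs 0: differ → 17
txn_id=611: risk=49 vs 0: differ → 49
txn_id=612: risk=73 vs 0: differ → 73
txn_id=613: risk=67 vs 0: differ → 67

NULL, 23, NULL, 85, 3, 68, 8, 51, 30, 74, 17, 49, 73, 67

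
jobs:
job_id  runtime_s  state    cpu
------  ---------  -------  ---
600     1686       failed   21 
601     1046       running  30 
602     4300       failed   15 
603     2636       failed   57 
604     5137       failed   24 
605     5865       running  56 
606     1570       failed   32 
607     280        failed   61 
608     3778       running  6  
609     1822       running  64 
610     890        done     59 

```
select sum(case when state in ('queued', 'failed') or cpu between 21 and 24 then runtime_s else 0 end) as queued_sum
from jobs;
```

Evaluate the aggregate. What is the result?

15609

job_id=600: ✓ → 1686
job_id=601: ✗
job_id=602: ✓ → 4300
job_id=603: ✓ → 2636
job_id=604: ✓ → 5137
job_id=605: ✗
job_id=606: ✓ → 1570
job_id=607: ✓ → 280
job_id=608: ✗
job_id=609: ✗
job_id=610: ✗
queued_sum = 1686 + 4300 + 2636 + 5137 + 1570 + 280 = 15609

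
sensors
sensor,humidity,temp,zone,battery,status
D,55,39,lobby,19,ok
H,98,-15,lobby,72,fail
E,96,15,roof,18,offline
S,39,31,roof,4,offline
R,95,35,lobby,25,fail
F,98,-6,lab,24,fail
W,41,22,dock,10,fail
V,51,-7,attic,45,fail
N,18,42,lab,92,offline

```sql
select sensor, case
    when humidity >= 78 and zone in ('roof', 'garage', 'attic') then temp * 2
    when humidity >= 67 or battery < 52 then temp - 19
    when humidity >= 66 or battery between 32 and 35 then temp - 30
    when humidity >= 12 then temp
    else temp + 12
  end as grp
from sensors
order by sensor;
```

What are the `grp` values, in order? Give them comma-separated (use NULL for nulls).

sensor=D: humidity >= 67 or battery < 52 → 20
sensor=E: humidity >= 78 and zone in ('roof', 'garage', 'attic') → 30
sensor=F: humidity >= 67 or battery < 52 → -25
sensor=H: humidity >= 67 or battery < 52 → -34
sensor=N: humidity >= 12 → 42
sensor=R: humidity >= 67 or battery < 52 → 16
sensor=S: humidity >= 67 or battery < 52 → 12
sensor=V: humidity >= 67 or battery < 52 → -26
sensor=W: humidity >= 67 or battery < 52 → 3

20, 30, -25, -34, 42, 16, 12, -26, 3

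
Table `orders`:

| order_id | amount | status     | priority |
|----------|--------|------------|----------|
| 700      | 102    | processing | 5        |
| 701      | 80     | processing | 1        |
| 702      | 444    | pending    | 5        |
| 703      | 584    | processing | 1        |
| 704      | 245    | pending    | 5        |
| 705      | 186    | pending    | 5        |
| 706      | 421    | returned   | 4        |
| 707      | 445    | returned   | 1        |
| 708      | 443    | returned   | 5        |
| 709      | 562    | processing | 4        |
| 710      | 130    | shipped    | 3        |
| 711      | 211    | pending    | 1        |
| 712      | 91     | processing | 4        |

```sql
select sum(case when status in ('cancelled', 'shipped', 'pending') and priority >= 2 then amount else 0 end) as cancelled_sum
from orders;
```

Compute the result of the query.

1005

order_id=700: ✗
order_id=701: ✗
order_id=702: ✓ → 444
order_id=703: ✗
order_id=704: ✓ → 245
order_id=705: ✓ → 186
order_id=706: ✗
order_id=707: ✗
order_id=708: ✗
order_id=709: ✗
order_id=710: ✓ → 130
order_id=711: ✗
order_id=712: ✗
cancelled_sum = 444 + 245 + 186 + 130 = 1005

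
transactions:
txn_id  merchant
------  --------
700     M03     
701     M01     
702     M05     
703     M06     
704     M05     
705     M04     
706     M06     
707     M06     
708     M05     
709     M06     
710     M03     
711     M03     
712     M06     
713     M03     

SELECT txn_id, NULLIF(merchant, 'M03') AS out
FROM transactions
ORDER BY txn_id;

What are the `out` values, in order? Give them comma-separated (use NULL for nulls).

NULL, M01, M05, M06, M05, M04, M06, M06, M05, M06, NULL, NULL, M06, NULL

txn_id=700: merchant=M03 vs M03: equal → NULL
txn_id=701: merchant=M01 vs M03: differ → M01
txn_id=702: merchant=M05 vs M03: differ → M05
txn_id=703: merchant=M06 vs M03: differ → M06
txn_id=704: merchant=M05 vs M03: differ → M05
txn_id=705: merchant=M04 vs M03: differ → M04
txn_id=706: merchant=M06 vs M03: differ → M06
txn_id=707: merchant=M06 vs M03: differ → M06
txn_id=708: merchant=M05 vs M03: differ → M05
txn_id=709: merchant=M06 vs M03: differ → M06
txn_id=710: merchant=M03 vs M03: equal → NULL
txn_id=711: merchant=M03 vs M03: equal → NULL
txn_id=712: merchant=M06 vs M03: differ → M06
txn_id=713: merchant=M03 vs M03: equal → NULL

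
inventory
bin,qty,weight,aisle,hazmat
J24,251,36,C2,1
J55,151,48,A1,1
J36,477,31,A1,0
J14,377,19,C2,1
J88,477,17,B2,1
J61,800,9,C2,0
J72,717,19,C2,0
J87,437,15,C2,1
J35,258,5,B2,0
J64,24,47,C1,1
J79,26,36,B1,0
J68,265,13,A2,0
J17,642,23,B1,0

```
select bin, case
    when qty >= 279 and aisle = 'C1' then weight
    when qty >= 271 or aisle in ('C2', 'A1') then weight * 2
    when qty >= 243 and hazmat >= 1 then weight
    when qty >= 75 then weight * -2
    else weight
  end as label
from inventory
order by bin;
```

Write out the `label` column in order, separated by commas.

bin=J14: qty >= 271 or aisle in ('C2', 'A1') → 38
bin=J17: qty >= 271 or aisle in ('C2', 'A1') → 46
bin=J24: qty >= 271 or aisle in ('C2', 'A1') → 72
bin=J35: qty >= 75 → -10
bin=J36: qty >= 271 or aisle in ('C2', 'A1') → 62
bin=J55: qty >= 271 or aisle in ('C2', 'A1') → 96
bin=J61: qty >= 271 or aisle in ('C2', 'A1') → 18
bin=J64: ELSE → 47
bin=J68: qty >= 75 → -26
bin=J72: qty >= 271 or aisle in ('C2', 'A1') → 38
bin=J79: ELSE → 36
bin=J87: qty >= 271 or aisle in ('C2', 'A1') → 30
bin=J88: qty >= 271 or aisle in ('C2', 'A1') → 34

38, 46, 72, -10, 62, 96, 18, 47, -26, 38, 36, 30, 34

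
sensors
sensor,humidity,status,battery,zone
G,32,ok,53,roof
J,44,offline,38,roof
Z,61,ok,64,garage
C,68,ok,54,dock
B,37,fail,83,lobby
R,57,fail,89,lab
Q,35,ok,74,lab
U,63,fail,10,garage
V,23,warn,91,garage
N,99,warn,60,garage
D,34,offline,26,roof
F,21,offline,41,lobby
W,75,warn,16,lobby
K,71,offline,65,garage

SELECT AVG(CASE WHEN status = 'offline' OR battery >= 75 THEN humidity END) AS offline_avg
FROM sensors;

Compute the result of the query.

sensor=G: ✗
sensor=J: ✓ → 44
sensor=Z: ✗
sensor=C: ✗
sensor=B: ✓ → 37
sensor=R: ✓ → 57
sensor=Q: ✗
sensor=U: ✗
sensor=V: ✓ → 23
sensor=N: ✗
sensor=D: ✓ → 34
sensor=F: ✓ → 21
sensor=W: ✗
sensor=K: ✓ → 71
offline_avg = (44 + 37 + 57 + 23 + 34 + 21 + 71) / 7 = 41

41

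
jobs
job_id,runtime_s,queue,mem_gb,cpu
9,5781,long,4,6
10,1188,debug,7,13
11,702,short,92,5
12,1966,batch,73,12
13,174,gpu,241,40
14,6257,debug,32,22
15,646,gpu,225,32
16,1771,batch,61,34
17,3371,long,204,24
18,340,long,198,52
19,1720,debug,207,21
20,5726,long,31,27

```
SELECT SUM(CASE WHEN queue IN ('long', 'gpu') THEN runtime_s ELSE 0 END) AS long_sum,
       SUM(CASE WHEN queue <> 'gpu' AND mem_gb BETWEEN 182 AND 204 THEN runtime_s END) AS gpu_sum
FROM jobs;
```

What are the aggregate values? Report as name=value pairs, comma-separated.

long_sum=16038, gpu_sum=3711

[long_sum: queue IN ('long', 'gpu')]
job_id=9: ✓ → 5781
job_id=10: ✗
job_id=11: ✗
job_id=12: ✗
job_id=13: ✓ → 174
job_id=14: ✗
job_id=15: ✓ → 646
job_id=16: ✗
job_id=17: ✓ → 3371
job_id=18: ✓ → 340
job_id=19: ✗
job_id=20: ✓ → 5726
long_sum = 5781 + 174 + 646 + 3371 + 340 + 5726 = 16038
—
[gpu_sum: queue <> 'gpu' AND mem_gb BETWEEN 182 AND 204]
job_id=9: ✗
job_id=10: ✗
job_id=11: ✗
job_id=12: ✗
job_id=13: ✗
job_id=14: ✗
job_id=15: ✗
job_id=16: ✗
job_id=17: ✓ → 3371
job_id=18: ✓ → 340
job_id=19: ✗
job_id=20: ✗
gpu_sum = 3371 + 340 = 3711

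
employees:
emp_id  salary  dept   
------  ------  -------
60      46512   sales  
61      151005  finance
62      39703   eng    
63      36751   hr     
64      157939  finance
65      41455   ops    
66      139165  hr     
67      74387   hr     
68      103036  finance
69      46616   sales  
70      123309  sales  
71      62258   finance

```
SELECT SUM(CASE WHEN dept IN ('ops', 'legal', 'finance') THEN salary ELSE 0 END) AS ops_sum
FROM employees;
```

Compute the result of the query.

515693

emp_id=60: ✗
emp_id=61: ✓ → 151005
emp_id=62: ✗
emp_id=63: ✗
emp_id=64: ✓ → 157939
emp_id=65: ✓ → 41455
emp_id=66: ✗
emp_id=67: ✗
emp_id=68: ✓ → 103036
emp_id=69: ✗
emp_id=70: ✗
emp_id=71: ✓ → 62258
ops_sum = 151005 + 157939 + 41455 + 103036 + 62258 = 515693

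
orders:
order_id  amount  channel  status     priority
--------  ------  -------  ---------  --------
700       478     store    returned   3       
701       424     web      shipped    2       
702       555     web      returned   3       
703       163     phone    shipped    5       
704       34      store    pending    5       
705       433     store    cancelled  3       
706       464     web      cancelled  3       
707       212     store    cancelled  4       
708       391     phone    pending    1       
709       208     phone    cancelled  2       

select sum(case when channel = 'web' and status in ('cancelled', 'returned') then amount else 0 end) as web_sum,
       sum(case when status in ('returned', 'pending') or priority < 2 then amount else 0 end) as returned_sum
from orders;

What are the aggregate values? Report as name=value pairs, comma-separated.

web_sum=1019, returned_sum=1458

[web_sum: channel = 'web' and status in ('cancelled', 'returned')]
order_id=700: ✗
order_id=701: ✗
order_id=702: ✓ → 555
order_id=703: ✗
order_id=704: ✗
order_id=705: ✗
order_id=706: ✓ → 464
order_id=707: ✗
order_id=708: ✗
order_id=709: ✗
web_sum = 555 + 464 = 1019
—
[returned_sum: status in ('returned', 'pending') or priority < 2]
order_id=700: ✓ → 478
order_id=701: ✗
order_id=702: ✓ → 555
order_id=703: ✗
order_id=704: ✓ → 34
order_id=705: ✗
order_id=706: ✗
order_id=707: ✗
order_id=708: ✓ → 391
order_id=709: ✗
returned_sum = 478 + 555 + 34 + 391 = 1458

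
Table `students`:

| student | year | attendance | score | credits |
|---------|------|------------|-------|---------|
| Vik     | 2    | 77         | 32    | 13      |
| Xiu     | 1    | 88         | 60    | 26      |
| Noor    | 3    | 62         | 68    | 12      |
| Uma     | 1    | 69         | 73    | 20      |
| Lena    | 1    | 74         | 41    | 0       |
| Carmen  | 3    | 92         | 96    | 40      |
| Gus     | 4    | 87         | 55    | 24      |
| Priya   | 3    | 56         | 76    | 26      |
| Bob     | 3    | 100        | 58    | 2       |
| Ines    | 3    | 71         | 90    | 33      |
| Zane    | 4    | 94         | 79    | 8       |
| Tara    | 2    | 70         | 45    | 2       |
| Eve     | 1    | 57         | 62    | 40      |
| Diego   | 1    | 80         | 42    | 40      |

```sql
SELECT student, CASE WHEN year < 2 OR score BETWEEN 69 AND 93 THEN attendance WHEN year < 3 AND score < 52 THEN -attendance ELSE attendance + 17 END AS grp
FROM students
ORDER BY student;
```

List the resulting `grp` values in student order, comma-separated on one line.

117, 109, 80, 57, 104, 71, 74, 79, 56, -70, 69, -77, 88, 94

student=Bob: ELSE → 117
student=Carmen: ELSE → 109
student=Diego: year < 2 OR score BETWEEN 69 AND 93 → 80
student=Eve: year < 2 OR score BETWEEN 69 AND 93 → 57
student=Gus: ELSE → 104
student=Ines: year < 2 OR score BETWEEN 69 AND 93 → 71
student=Lena: year < 2 OR score BETWEEN 69 AND 93 → 74
student=Noor: ELSE → 79
student=Priya: year < 2 OR score BETWEEN 69 AND 93 → 56
student=Tara: year < 3 AND score < 52 → -70
student=Uma: year < 2 OR score BETWEEN 69 AND 93 → 69
student=Vik: year < 3 AND score < 52 → -77
student=Xiu: year < 2 OR score BETWEEN 69 AND 93 → 88
student=Zane: year < 2 OR score BETWEEN 69 AND 93 → 94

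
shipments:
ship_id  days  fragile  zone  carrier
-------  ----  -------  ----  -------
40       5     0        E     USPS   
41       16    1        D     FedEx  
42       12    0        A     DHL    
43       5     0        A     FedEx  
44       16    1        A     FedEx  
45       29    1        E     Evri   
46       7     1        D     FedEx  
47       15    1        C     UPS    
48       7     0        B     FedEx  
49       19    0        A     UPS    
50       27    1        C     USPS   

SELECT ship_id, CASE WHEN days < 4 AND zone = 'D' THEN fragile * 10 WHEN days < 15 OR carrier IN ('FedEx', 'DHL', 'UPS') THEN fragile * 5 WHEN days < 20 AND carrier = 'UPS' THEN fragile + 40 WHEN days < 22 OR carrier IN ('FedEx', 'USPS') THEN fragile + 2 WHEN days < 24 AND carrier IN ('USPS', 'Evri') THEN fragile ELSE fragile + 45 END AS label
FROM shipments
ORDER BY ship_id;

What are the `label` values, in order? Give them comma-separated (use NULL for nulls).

ship_id=40: days < 15 OR carrier IN ('FedEx', 'DHL', 'UPS') → 0
ship_id=41: days < 15 OR carrier IN ('FedEx', 'DHL', 'UPS') → 5
ship_id=42: days < 15 OR carrier IN ('FedEx', 'DHL', 'UPS') → 0
ship_id=43: days < 15 OR carrier IN ('FedEx', 'DHL', 'UPS') → 0
ship_id=44: days < 15 OR carrier IN ('FedEx', 'DHL', 'UPS') → 5
ship_id=45: ELSE → 46
ship_id=46: days < 15 OR carrier IN ('FedEx', 'DHL', 'UPS') → 5
ship_id=47: days < 15 OR carrier IN ('FedEx', 'DHL', 'UPS') → 5
ship_id=48: days < 15 OR carrier IN ('FedEx', 'DHL', 'UPS') → 0
ship_id=49: days < 15 OR carrier IN ('FedEx', 'DHL', 'UPS') → 0
ship_id=50: days < 22 OR carrier IN ('FedEx', 'USPS') → 3

0, 5, 0, 0, 5, 46, 5, 5, 0, 0, 3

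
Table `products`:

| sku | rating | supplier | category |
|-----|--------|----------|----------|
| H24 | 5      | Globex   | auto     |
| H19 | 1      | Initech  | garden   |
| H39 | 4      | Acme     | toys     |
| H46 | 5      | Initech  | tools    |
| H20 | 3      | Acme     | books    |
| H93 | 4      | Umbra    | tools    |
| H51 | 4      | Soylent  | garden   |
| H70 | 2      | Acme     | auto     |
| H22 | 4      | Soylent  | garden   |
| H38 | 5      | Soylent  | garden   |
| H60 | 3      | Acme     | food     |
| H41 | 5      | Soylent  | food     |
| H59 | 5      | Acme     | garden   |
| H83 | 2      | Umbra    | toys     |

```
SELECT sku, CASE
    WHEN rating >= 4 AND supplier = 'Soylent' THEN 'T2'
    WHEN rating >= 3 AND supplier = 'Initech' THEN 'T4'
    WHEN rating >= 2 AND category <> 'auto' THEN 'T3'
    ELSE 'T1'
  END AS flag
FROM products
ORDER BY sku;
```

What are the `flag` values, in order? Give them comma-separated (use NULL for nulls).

sku=H19: ELSE → T1
sku=H20: rating >= 2 AND category <> 'auto' → T3
sku=H22: rating >= 4 AND supplier = 'Soylent' → T2
sku=H24: ELSE → T1
sku=H38: rating >= 4 AND supplier = 'Soylent' → T2
sku=H39: rating >= 2 AND category <> 'auto' → T3
sku=H41: rating >= 4 AND supplier = 'Soylent' → T2
sku=H46: rating >= 3 AND supplier = 'Initech' → T4
sku=H51: rating >= 4 AND supplier = 'Soylent' → T2
sku=H59: rating >= 2 AND category <> 'auto' → T3
sku=H60: rating >= 2 AND category <> 'auto' → T3
sku=H70: ELSE → T1
sku=H83: rating >= 2 AND category <> 'auto' → T3
sku=H93: rating >= 2 AND category <> 'auto' → T3

T1, T3, T2, T1, T2, T3, T2, T4, T2, T3, T3, T1, T3, T3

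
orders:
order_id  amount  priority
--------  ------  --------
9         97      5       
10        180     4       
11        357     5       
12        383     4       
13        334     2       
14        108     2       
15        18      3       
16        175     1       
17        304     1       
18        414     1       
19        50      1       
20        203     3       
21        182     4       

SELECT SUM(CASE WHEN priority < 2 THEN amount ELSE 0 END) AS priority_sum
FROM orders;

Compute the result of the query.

order_id=9: ✗
order_id=10: ✗
order_id=11: ✗
order_id=12: ✗
order_id=13: ✗
order_id=14: ✗
order_id=15: ✗
order_id=16: ✓ → 175
order_id=17: ✓ → 304
order_id=18: ✓ → 414
order_id=19: ✓ → 50
order_id=20: ✗
order_id=21: ✗
priority_sum = 175 + 304 + 414 + 50 = 943

943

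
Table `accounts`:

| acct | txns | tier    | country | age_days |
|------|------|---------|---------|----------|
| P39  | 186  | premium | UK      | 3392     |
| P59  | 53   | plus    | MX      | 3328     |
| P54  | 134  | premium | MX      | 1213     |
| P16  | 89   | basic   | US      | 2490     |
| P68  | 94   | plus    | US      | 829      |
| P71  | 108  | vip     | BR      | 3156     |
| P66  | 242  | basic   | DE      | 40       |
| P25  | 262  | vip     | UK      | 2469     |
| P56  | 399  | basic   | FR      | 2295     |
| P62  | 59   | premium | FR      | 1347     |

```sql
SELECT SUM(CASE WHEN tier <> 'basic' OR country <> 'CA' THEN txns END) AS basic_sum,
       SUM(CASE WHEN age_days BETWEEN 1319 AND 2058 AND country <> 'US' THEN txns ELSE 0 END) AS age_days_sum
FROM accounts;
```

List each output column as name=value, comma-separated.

[basic_sum: tier <> 'basic' OR country <> 'CA']
acct=P39: ✓ → 186
acct=P59: ✓ → 53
acct=P54: ✓ → 134
acct=P16: ✓ → 89
acct=P68: ✓ → 94
acct=P71: ✓ → 108
acct=P66: ✓ → 242
acct=P25: ✓ → 262
acct=P56: ✓ → 399
acct=P62: ✓ → 59
basic_sum = 186 + 53 + 134 + 89 + 94 + 108 + 242 + 262 + 399 + 59 = 1626
—
[age_days_sum: age_days BETWEEN 1319 AND 2058 AND country <> 'US']
acct=P39: ✗
acct=P59: ✗
acct=P54: ✗
acct=P16: ✗
acct=P68: ✗
acct=P71: ✗
acct=P66: ✗
acct=P25: ✗
acct=P56: ✗
acct=P62: ✓ → 59
age_days_sum = 59

basic_sum=1626, age_days_sum=59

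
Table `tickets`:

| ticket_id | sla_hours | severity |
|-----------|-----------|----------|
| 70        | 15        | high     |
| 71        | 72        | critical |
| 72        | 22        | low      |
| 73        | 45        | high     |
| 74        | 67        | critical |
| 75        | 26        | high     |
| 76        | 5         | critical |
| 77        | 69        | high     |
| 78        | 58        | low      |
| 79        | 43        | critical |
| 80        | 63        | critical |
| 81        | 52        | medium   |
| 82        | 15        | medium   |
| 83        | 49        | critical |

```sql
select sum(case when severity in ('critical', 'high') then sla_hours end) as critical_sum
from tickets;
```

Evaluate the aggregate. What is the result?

ticket_id=70: ✓ → 15
ticket_id=71: ✓ → 72
ticket_id=72: ✗
ticket_id=73: ✓ → 45
ticket_id=74: ✓ → 67
ticket_id=75: ✓ → 26
ticket_id=76: ✓ → 5
ticket_id=77: ✓ → 69
ticket_id=78: ✗
ticket_id=79: ✓ → 43
ticket_id=80: ✓ → 63
ticket_id=81: ✗
ticket_id=82: ✗
ticket_id=83: ✓ → 49
critical_sum = 15 + 72 + 45 + 67 + 26 + 5 + 69 + 43 + 63 + 49 = 454

454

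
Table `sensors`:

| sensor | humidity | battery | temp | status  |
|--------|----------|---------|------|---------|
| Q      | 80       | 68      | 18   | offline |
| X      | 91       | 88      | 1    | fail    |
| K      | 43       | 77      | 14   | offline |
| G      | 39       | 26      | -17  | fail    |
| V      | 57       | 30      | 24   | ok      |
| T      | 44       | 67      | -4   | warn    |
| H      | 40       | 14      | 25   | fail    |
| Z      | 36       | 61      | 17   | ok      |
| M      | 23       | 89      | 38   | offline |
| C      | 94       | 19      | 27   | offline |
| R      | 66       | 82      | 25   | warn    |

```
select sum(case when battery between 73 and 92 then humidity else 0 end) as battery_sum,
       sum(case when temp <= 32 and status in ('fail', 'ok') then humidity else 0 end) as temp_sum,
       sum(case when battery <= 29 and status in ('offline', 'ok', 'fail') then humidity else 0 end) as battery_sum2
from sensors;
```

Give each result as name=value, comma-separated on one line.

battery_sum=223, temp_sum=263, battery_sum2=173

[battery_sum: battery between 73 and 92]
sensor=Q: ✗
sensor=X: ✓ → 91
sensor=K: ✓ → 43
sensor=G: ✗
sensor=V: ✗
sensor=T: ✗
sensor=H: ✗
sensor=Z: ✗
sensor=M: ✓ → 23
sensor=C: ✗
sensor=R: ✓ → 66
battery_sum = 91 + 43 + 23 + 66 = 223
—
[temp_sum: temp <= 32 and status in ('fail', 'ok')]
sensor=Q: ✗
sensor=X: ✓ → 91
sensor=K: ✗
sensor=G: ✓ → 39
sensor=V: ✓ → 57
sensor=T: ✗
sensor=H: ✓ → 40
sensor=Z: ✓ → 36
sensor=M: ✗
sensor=C: ✗
sensor=R: ✗
temp_sum = 91 + 39 + 57 + 40 + 36 = 263
—
[battery_sum2: battery <= 29 and status in ('offline', 'ok', 'fail')]
sensor=Q: ✗
sensor=X: ✗
sensor=K: ✗
sensor=G: ✓ → 39
sensor=V: ✗
sensor=T: ✗
sensor=H: ✓ → 40
sensor=Z: ✗
sensor=M: ✗
sensor=C: ✓ → 94
sensor=R: ✗
battery_sum2 = 39 + 40 + 94 = 173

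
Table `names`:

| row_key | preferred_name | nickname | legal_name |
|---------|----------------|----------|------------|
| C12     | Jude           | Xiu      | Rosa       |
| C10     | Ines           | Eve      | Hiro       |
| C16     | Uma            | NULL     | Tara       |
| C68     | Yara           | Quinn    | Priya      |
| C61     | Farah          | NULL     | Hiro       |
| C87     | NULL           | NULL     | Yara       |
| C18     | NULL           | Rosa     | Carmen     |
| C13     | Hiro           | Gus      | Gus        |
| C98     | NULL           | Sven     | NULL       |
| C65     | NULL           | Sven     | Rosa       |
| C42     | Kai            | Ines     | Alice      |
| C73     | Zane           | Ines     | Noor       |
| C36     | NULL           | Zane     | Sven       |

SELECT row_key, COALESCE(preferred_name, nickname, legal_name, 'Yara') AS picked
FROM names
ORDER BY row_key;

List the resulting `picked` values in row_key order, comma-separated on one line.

row_key=C10: preferred_name=Ines → Ines
row_key=C12: preferred_name=Jude → Jude
row_key=C13: preferred_name=Hiro → Hiro
row_key=C16: preferred_name=Uma → Uma
row_key=C18: preferred_name=NULL, nickname=Rosa → Rosa
row_key=C36: preferred_name=NULL, nickname=Zane → Zane
row_key=C42: preferred_name=Kai → Kai
row_key=C61: preferred_name=Farah → Farah
row_key=C65: preferred_name=NULL, nickname=Sven → Sven
row_key=C68: preferred_name=Yara → Yara
row_key=C73: preferred_name=Zane → Zane
row_key=C87: preferred_name=NULL, nickname=NULL, legal_name=Yara → Yara
row_key=C98: preferred_name=NULL, nickname=Sven → Sven

Ines, Jude, Hiro, Uma, Rosa, Zane, Kai, Farah, Sven, Yara, Zane, Yara, Sven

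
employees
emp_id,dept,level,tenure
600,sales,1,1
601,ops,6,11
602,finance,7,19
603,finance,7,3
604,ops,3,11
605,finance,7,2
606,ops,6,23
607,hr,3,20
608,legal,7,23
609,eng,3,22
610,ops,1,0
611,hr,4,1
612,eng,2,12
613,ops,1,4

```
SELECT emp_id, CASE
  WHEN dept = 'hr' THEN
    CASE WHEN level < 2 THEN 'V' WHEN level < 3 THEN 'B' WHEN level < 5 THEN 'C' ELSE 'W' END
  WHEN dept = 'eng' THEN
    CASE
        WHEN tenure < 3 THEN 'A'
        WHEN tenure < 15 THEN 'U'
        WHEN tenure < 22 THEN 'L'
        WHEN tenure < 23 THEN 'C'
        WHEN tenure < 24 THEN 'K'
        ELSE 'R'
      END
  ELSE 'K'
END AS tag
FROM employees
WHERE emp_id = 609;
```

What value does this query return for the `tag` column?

emp_id = 609: dept=eng, level=3, tenure=22.
dept='eng' → inner[tenure < 23] → C

C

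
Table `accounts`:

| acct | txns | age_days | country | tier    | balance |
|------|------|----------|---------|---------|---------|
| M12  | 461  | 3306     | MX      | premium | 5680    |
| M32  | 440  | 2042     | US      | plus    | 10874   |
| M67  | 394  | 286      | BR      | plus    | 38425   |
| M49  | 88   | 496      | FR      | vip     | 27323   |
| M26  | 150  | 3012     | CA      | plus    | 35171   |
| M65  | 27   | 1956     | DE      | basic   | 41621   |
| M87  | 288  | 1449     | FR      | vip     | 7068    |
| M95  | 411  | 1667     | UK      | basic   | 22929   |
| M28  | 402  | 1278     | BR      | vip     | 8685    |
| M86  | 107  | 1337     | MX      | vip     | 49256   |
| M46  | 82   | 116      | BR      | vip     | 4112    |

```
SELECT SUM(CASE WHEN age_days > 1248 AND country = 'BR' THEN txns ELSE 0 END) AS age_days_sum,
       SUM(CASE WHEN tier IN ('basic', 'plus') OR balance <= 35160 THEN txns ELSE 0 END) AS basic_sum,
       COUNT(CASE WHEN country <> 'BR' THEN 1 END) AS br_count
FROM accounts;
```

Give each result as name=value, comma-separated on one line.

[age_days_sum: age_days > 1248 AND country = 'BR']
acct=M12: ✗
acct=M32: ✗
acct=M67: ✗
acct=M49: ✗
acct=M26: ✗
acct=M65: ✗
acct=M87: ✗
acct=M95: ✗
acct=M28: ✓ → 402
acct=M86: ✗
acct=M46: ✗
age_days_sum = 402
—
[basic_sum: tier IN ('basic', 'plus') OR balance <= 35160]
acct=M12: ✓ → 461
acct=M32: ✓ → 440
acct=M67: ✓ → 394
acct=M49: ✓ → 88
acct=M26: ✓ → 150
acct=M65: ✓ → 27
acct=M87: ✓ → 288
acct=M95: ✓ → 411
acct=M28: ✓ → 402
acct=M86: ✗
acct=M46: ✓ → 82
basic_sum = 461 + 440 + 394 + 88 + 150 + 27 + 288 + 411 + 402 + 82 = 2743
—
[br_count: country <> 'BR']
acct=M12: ✓ → 1
acct=M32: ✓ → 1
acct=M67: ✗
acct=M49: ✓ → 1
acct=M26: ✓ → 1
acct=M65: ✓ → 1
acct=M87: ✓ → 1
acct=M95: ✓ → 1
acct=M28: ✗
acct=M86: ✓ → 1
acct=M46: ✗
br_count = COUNT(1, 1, 1, 1, 1, 1, 1, 1) = 8

age_days_sum=402, basic_sum=2743, br_count=8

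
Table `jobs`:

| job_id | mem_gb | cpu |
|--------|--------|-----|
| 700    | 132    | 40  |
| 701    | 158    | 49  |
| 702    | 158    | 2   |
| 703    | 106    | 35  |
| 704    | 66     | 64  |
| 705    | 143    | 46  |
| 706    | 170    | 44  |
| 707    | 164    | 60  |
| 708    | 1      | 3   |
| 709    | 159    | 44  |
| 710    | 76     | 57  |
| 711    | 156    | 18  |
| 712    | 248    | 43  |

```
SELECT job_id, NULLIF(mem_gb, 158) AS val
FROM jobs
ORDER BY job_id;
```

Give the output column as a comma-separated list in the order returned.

132, NULL, NULL, 106, 66, 143, 170, 164, 1, 159, 76, 156, 248

job_id=700: mem_gb=132 vs 158: differ → 132
job_id=701: mem_gb=158 vs 158: equal → NULL
job_id=702: mem_gb=158 vs 158: equal → NULL
job_id=703: mem_gb=106 vs 158: differ → 106
job_id=704: mem_gb=66 vs 158: differ → 66
job_id=705: mem_gb=143 vs 158: differ → 143
job_id=706: mem_gb=170 vs 158: differ → 170
job_id=707: mem_gb=164 vs 158: differ → 164
job_id=708: mem_gb=1 vs 158: differ → 1
job_id=709: mem_gb=159 vs 158: differ → 159
job_id=710: mem_gb=76 vs 158: differ → 76
job_id=711: mem_gb=156 vs 158: differ → 156
job_id=712: mem_gb=248 vs 158: differ → 248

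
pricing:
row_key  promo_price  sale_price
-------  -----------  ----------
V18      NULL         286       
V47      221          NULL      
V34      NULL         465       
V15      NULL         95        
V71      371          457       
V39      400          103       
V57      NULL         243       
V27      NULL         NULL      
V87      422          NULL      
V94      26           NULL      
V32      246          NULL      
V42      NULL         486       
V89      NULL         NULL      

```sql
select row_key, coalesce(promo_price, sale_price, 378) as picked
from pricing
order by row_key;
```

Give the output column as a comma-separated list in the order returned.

row_key=V15: promo_price=NULL, sale_price=95 → 95
row_key=V18: promo_price=NULL, sale_price=286 → 286
row_key=V27: promo_price=NULL, sale_price=NULL, → literal 378 → 378
row_key=V32: promo_price=246 → 246
row_key=V34: promo_price=NULL, sale_price=465 → 465
row_key=V39: promo_price=400 → 400
row_key=V42: promo_price=NULL, sale_price=486 → 486
row_key=V47: promo_price=221 → 221
row_key=V57: promo_price=NULL, sale_price=243 → 243
row_key=V71: promo_price=371 → 371
row_key=V87: promo_price=422 → 422
row_key=V89: promo_price=NULL, sale_price=NULL, → literal 378 → 378
row_key=V94: promo_price=26 → 26

95, 286, 378, 246, 465, 400, 486, 221, 243, 371, 422, 378, 26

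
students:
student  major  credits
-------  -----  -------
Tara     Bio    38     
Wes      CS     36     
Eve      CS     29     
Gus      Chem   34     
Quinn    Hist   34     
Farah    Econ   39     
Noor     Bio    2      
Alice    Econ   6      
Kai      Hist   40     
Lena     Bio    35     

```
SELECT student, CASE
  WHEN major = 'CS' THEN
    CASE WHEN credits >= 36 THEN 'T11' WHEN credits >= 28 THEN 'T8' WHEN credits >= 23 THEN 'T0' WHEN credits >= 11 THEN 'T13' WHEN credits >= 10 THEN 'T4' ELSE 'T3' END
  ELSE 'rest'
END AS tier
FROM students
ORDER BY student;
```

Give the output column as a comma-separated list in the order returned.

rest, T8, rest, rest, rest, rest, rest, rest, rest, T11

student=Alice: major='Econ' → outer ELSE → rest
student=Eve: major='CS' → inner[credits >= 28] → T8
student=Farah: major='Econ' → outer ELSE → rest
student=Gus: major='Chem' → outer ELSE → rest
student=Kai: major='Hist' → outer ELSE → rest
student=Lena: major='Bio' → outer ELSE → rest
student=Noor: major='Bio' → outer ELSE → rest
student=Quinn: major='Hist' → outer ELSE → rest
student=Tara: major='Bio' → outer ELSE → rest
student=Wes: major='CS' → inner[credits >= 36] → T11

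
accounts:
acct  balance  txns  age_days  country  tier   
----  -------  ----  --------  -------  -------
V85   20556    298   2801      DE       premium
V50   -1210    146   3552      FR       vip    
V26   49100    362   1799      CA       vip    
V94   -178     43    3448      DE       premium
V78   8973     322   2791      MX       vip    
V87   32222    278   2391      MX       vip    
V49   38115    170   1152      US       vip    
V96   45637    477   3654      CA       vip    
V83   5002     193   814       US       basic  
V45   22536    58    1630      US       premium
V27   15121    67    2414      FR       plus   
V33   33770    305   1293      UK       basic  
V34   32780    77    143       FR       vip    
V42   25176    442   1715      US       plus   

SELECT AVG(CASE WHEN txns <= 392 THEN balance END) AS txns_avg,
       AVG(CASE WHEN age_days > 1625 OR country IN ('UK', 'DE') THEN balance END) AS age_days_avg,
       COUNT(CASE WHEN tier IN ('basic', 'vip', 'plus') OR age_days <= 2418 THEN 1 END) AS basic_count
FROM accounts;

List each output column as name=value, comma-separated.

txns_avg=21398.9166666667, age_days_avg=22882.0909090909, basic_count=12

[txns_avg: txns <= 392]
acct=V85: ✓ → 20556
acct=V50: ✓ → -1210
acct=V26: ✓ → 49100
acct=V94: ✓ → -178
acct=V78: ✓ → 8973
acct=V87: ✓ → 32222
acct=V49: ✓ → 38115
acct=V96: ✗
acct=V83: ✓ → 5002
acct=V45: ✓ → 22536
acct=V27: ✓ → 15121
acct=V33: ✓ → 33770
acct=V34: ✓ → 32780
acct=V42: ✗
txns_avg = (20556 + -1210 + 49100 + -178 + 8973 + 32222 + 38115 + 5002 + 22536 + 15121 + 33770 + 32780) / 12 = 21398.9166666667
—
[age_days_avg: age_days > 1625 OR country IN ('UK', 'DE')]
acct=V85: ✓ → 20556
acct=V50: ✓ → -1210
acct=V26: ✓ → 49100
acct=V94: ✓ → -178
acct=V78: ✓ → 8973
acct=V87: ✓ → 32222
acct=V49: ✗
acct=V96: ✓ → 45637
acct=V83: ✗
acct=V45: ✓ → 22536
acct=V27: ✓ → 15121
acct=V33: ✓ → 33770
acct=V34: ✗
acct=V42: ✓ → 25176
age_days_avg = (20556 + -1210 + 49100 + -178 + 8973 + 32222 + 45637 + 22536 + 15121 + 33770 + 25176) / 11 = 22882.0909090909
—
[basic_count: tier IN ('basic', 'vip', 'plus') OR age_days <= 2418]
acct=V85: ✗
acct=V50: ✓ → 1
acct=V26: ✓ → 1
acct=V94: ✗
acct=V78: ✓ → 1
acct=V87: ✓ → 1
acct=V49: ✓ → 1
acct=V96: ✓ → 1
acct=V83: ✓ → 1
acct=V45: ✓ → 1
acct=V27: ✓ → 1
acct=V33: ✓ → 1
acct=V34: ✓ → 1
acct=V42: ✓ → 1
basic_count = COUNT(1, 1, 1, 1, 1, 1, 1, 1, 1, 1, 1, 1) = 12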